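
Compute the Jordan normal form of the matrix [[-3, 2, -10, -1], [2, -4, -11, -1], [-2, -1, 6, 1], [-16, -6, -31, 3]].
J = [[-5, 1, 0, 0], [0, -5, 0, 0], [0, 0, 6, 1], [0, 0, 0, 6]]

The characteristic polynomial is det(xI - A) = (x - 6)^2(x + 5)^2, so the eigenvalues are -5 (algebraic multiplicity 2), 6 (algebraic multiplicity 2).

For λ = -5: rank(A + 5I) = 3, rank((A + 5I)^2) = 2. The eigenspace has dimension 4 - 3 = 1, so there is 1 Jordan block; the rank sequence gives block sizes [2].

For λ = 6: rank(A - 6I) = 3, rank((A - 6I)^2) = 2. The eigenspace has dimension 4 - 3 = 1, so there is 1 Jordan block; the rank sequence gives block sizes [2].

Assembling the blocks gives the Jordan form J above.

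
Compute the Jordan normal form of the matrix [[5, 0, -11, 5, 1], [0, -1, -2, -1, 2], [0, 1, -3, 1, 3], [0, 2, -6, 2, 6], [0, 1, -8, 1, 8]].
The characteristic polynomial is det(xI - A) = x^2(x - 5)^2(x - 1), so the eigenvalues are 0 (algebraic multiplicity 2), 1 (algebraic multiplicity 1), 5 (algebraic multiplicity 2).

For λ = 0: rank(A) = 3. The eigenspace has dimension 5 - 3 = 2, so there are 2 Jordan blocks; the rank sequence gives block sizes [1, 1].

For λ = 1: algebraic multiplicity 1 gives one 1×1 block.

For λ = 5: rank(A - 5I) = 4, rank((A - 5I)^2) = 3. The eigenspace has dimension 5 - 4 = 1, so there is 1 Jordan block; the rank sequence gives block sizes [2].

Assembling the blocks gives the Jordan form J above.

J = [[0, 0, 0, 0, 0], [0, 0, 0, 0, 0], [0, 0, 1, 0, 0], [0, 0, 0, 5, 1], [0, 0, 0, 0, 5]]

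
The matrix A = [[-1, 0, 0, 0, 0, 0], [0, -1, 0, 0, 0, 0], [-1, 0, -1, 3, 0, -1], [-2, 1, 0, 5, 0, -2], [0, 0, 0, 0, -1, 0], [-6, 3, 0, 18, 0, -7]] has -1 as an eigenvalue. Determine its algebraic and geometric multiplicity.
The characteristic polynomial is (x + 1)^6, so the factor x + 1 appears with exponent 6: the algebraic multiplicity is 6.

rank(A + I) = 2, so the eigenspace has dimension 6 - 2 = 4: the geometric multiplicity is 4.

Since 4 < 6, A is not diagonalizable.

algebraic multiplicity 6, geometric multiplicity 4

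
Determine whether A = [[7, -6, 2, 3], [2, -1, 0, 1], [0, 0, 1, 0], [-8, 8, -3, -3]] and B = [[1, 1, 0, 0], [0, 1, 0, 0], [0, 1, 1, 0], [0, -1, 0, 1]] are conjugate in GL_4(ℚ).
No.

Both have characteristic polynomial (x - 1)^4, but the minimal polynomial of A is (x - 1)^3 while the minimal polynomial of B is (x - 1)^2. The minimal polynomial is a similarity invariant, so A and B are not similar.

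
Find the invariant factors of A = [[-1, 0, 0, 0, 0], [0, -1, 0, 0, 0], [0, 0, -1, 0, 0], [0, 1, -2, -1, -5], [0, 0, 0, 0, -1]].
The Jordan structure of A has elementary divisors (x + 1)^2, (x + 1), (x + 1), (x + 1). Arranging the block sizes at each eigenvalue in decreasing order and taking row products gives the invariant factors.

Invariant factors (smallest first, each dividing the next): x + 1, x + 1, x + 1, (x + 1)^2.

Check: the last factor (x + 1)^2 is the minimal polynomial, and the product (x + 1)^5 is the characteristic polynomial.

x + 1, x + 1, x + 1, (x + 1)^2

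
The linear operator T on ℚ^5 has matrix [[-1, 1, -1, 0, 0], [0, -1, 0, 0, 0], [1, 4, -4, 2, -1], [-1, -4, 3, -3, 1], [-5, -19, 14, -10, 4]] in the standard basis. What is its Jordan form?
The characteristic polynomial is det(xI - A) = (x + 1)^5, so the eigenvalues are -1 (algebraic multiplicity 5).

For λ = -1: rank(A + I) = 2, rank((A + I)^2) = 1, rank((A + I)^3) = 0. The eigenspace has dimension 5 - 2 = 3, so there are 3 Jordan blocks; the rank sequence gives block sizes [3, 1, 1].

Assembling the blocks gives the Jordan form J above.

J = [[-1, 1, 0, 0, 0], [0, -1, 1, 0, 0], [0, 0, -1, 0, 0], [0, 0, 0, -1, 0], [0, 0, 0, 0, -1]]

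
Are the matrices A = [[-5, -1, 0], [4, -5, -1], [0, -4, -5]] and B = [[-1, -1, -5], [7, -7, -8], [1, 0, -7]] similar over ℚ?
Yes.

Two matrices over a field are similar if and only if they have the same invariant factors.

Both A and B have characteristic polynomial (x + 5)^3 and minimal polynomial (x + 5)^3. Computing further, both have invariant factors (x + 5)^3. Hence A and B are similar.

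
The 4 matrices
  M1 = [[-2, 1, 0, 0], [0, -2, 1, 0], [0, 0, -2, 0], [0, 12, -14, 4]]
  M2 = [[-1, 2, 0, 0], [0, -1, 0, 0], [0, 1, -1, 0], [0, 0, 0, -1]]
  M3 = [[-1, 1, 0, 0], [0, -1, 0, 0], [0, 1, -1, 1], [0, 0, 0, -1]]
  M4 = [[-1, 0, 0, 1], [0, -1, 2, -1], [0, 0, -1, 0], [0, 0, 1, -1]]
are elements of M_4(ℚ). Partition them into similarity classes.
Characteristic polynomials: χ_{M1} = (x - 4)(x + 2)^3, χ_{M2} = (x + 1)^4, χ_{M3} = (x + 1)^4, χ_{M4} = (x + 1)^4.

{M1}: invariant factors (x - 4)(x + 2)^3.

{M2}: invariant factors x + 1, x + 1, (x + 1)^2.

{M3}: invariant factors (x + 1)^2, (x + 1)^2.

{M4}: invariant factors x + 1, (x + 1)^3.

Matrices are similar if and only if their invariant-factor lists agree; the partition into similarity classes is {M1}, {M2}, {M3}, {M4}.

4 classes: {M1}, {M2}, {M3}, {M4}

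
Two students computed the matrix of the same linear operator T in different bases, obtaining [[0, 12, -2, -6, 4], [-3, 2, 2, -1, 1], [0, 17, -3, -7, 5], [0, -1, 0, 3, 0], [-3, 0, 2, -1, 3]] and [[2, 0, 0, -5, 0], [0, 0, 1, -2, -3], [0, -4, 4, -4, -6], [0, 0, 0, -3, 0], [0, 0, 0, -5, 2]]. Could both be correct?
Both have characteristic polynomial (x - 2)^4(x + 3), but the minimal polynomial of A is (x - 2)^3(x + 3) while the minimal polynomial of B is (x - 2)^2(x + 3). The minimal polynomial is a similarity invariant, so A and B are not similar.

No.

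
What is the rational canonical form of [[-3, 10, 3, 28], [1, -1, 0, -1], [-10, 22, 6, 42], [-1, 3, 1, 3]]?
The invariant factors of A (the non-unit diagonal entries of the Smith normal form of xI - A over ℚ[x]) are (x - 5)(x + 2)(x^2 - 2x - 2), each dividing the next. The characteristic polynomial is their product, (x - 5)(x + 2)(x^2 - 2x - 2).

The rational canonical form is the block-diagonal matrix of companion matrices C(f_i):
R = [[0, 0, 0, -20], [1, 0, 0, -26], [0, 1, 0, 6], [0, 0, 1, 5]].

Note the characteristic polynomial does not split into linear factors over ℚ, so A has no Jordan form over ℚ; the rational canonical form exists over any field.

R = [[0, 0, 0, -20], [1, 0, 0, -26], [0, 1, 0, 6], [0, 0, 1, 5]]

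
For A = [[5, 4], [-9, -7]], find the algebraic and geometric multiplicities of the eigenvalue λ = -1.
The characteristic polynomial is (x + 1)^2, so the factor x + 1 appears with exponent 2: the algebraic multiplicity is 2.

rank(A + I) = 1, so the eigenspace has dimension 2 - 1 = 1: the geometric multiplicity is 1.

Since 1 < 2, A is not diagonalizable.

algebraic multiplicity 2, geometric multiplicity 1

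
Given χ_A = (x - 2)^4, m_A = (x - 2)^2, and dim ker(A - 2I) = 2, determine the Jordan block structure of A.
Jordan blocks: (2, 2), (2, 2)

λ = 2: algebraic multiplicity 4 (exponent in χ_A), largest block size 2 (exponent in m_A), 2 blocks (geometric multiplicity). These force block sizes [2, 2].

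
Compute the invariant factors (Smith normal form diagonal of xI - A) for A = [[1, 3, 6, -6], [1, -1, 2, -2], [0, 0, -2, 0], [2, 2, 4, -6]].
x + 2, x + 2, (x + 2)^2

The Jordan structure of A has elementary divisors (x + 2)^2, (x + 2), (x + 2). Arranging the block sizes at each eigenvalue in decreasing order and taking row products gives the invariant factors.

Invariant factors (smallest first, each dividing the next): x + 2, x + 2, (x + 2)^2.

Check: the last factor (x + 2)^2 is the minimal polynomial, and the product (x + 2)^4 is the characteristic polynomial.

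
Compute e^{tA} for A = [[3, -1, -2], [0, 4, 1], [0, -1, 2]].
A has Jordan form J = [[3, 1, 0], [0, 3, 1], [0, 0, 3]] with A = PJP^{-1}, so e^{tA} = P e^{tJ} P^{-1}.

For a Jordan block J_k(λ), e^{tJ_k(λ)} = e^{λt} · (I + tN + t^2 N^2/2! + ... + t^{k-1} N^{k-1}/(k-1)!) where N is the nilpotent superdiagonal part.

Assembling the blocks and conjugating back gives the entries of e^{tA} as shown above.

e^{tA} = [[e^{3*t}, t*(t - 2)*e^{3*t}/2, t*(t - 4)*e^{3*t}/2], [0, (t + 1)*e^{3*t}, t*e^{3*t}], [0, -t*e^{3*t}, (1 - t)*e^{3*t}]]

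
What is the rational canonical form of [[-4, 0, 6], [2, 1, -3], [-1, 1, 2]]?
R = [[0, 0, -2], [1, 0, 1], [0, 1, -1]]

The invariant factors of A (the non-unit diagonal entries of the Smith normal form of xI - A over ℚ[x]) are (x + 2)(x^2 - x + 1), each dividing the next. The characteristic polynomial is their product, (x + 2)(x^2 - x + 1).

The rational canonical form is the block-diagonal matrix of companion matrices C(f_i):
R = [[0, 0, -2], [1, 0, 1], [0, 1, -1]].

Note the characteristic polynomial does not split into linear factors over ℚ, so A has no Jordan form over ℚ; the rational canonical form exists over any field.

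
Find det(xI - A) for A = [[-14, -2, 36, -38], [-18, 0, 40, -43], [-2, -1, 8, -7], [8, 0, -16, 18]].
χ_A(x) = (x - 6)(x - 2)^3

xI - A = [[x + 14, 2, -36, 38], [18, x, -40, 43], [2, 1, x - 8, 7], [-8, 0, 16, x - 18]].

Expanding det(xI - A) along the first row:
det(xI - A) = + (x + 14)·det([[x, -40, 43], [1, x - 8, 7], [0, 16, x - 18]]) - (2)·det([[18, -40, 43], [2, x - 8, 7], [-8, 16, x - 18]]) + (-36)·det([[18, x, 43], [2, 1, 7], [-8, 0, x - 18]]) - (38)·det([[18, x, -40], [2, 1, x - 8], [-8, 0, 16]]).

Evaluating gives χ_A(x) = x^4 - 12x^3 + 48x^2 - 80x + 48 = (x - 6)(x - 2)^3.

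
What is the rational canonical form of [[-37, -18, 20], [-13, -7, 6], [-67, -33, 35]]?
The invariant factors of A (the non-unit diagonal entries of the Smith normal form of xI - A over ℚ[x]) are (x + 1)(x + 3)(x + 5), each dividing the next. The characteristic polynomial is their product, (x + 1)(x + 3)(x + 5).

The rational canonical form is the block-diagonal matrix of companion matrices C(f_i):
R = [[0, 0, -15], [1, 0, -23], [0, 1, -9]].

R = [[0, 0, -15], [1, 0, -23], [0, 1, -9]]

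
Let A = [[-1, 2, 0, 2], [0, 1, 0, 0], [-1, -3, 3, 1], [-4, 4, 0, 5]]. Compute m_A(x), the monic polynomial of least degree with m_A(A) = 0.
m_A(x) = (x - 3)^2(x - 1)

The characteristic polynomial factors as (x - 3)^2(x - 1)^2. The minimal polynomial is ∏(x - λ)^{k_λ} where k_λ is the size of the largest Jordan block at λ.

For λ = 1: rank(A - I) = 2, and the largest Jordan block has size 1 (the smallest k with rank((A - I)^k) = rank((A - I)^(k+1))).
For λ = 3: rank(A - 3I) = 3, and the largest Jordan block has size 2 (the smallest k with rank((A - 3I)^k) = rank((A - 3I)^(k+1))).

So m_A(x) = (x - 3)^2(x - 1).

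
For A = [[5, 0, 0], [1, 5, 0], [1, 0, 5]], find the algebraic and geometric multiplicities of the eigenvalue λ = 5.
algebraic multiplicity 3, geometric multiplicity 2

The characteristic polynomial is (x - 5)^3, so the factor x - 5 appears with exponent 3: the algebraic multiplicity is 3.

rank(A - 5I) = 1, so the eigenspace has dimension 3 - 1 = 2: the geometric multiplicity is 2.

Since 2 < 3, A is not diagonalizable.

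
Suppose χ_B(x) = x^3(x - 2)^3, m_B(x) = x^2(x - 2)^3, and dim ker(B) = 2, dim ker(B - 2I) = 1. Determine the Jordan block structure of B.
Jordan blocks: (0, 2), (0, 1), (2, 3)

λ = 0: algebraic multiplicity 3 (exponent in χ_B), largest block size 2 (exponent in m_B), 2 blocks (geometric multiplicity). These force block sizes [2, 1].
λ = 2: algebraic multiplicity 3 (exponent in χ_B), largest block size 3 (exponent in m_B), 1 block (geometric multiplicity). This forces block sizes [3].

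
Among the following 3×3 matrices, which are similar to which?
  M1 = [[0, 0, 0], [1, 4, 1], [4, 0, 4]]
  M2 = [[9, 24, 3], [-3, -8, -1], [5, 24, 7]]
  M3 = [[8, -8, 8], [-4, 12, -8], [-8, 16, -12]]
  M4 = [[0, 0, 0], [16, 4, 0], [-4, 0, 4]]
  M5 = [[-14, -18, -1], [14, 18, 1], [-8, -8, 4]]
Characteristic polynomials: χ_{M1} = x(x - 4)^2, χ_{M2} = x(x - 4)^2, χ_{M3} = x(x - 4)^2, χ_{M4} = x(x - 4)^2, χ_{M5} = x(x - 4)^2.

{M1, M2, M5}: invariant factors x(x - 4)^2.

{M3, M4}: invariant factors x - 4, x(x - 4).

Matrices are similar if and only if their invariant-factor lists agree; the partition into similarity classes is {M1, M2, M5}, {M3, M4}.

2 classes: {M1, M2, M5}, {M3, M4}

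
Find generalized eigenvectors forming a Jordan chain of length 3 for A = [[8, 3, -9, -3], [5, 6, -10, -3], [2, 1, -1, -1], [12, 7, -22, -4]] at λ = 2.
We seek v_1 ∈ ker((A - 2I)^3) \ ker((A - 2I)^2), then set v_{i+1} = (A - 2I) v_i.

One such chain is v_1 = [[2, 3, 1, 5]]^T, v_2 = [[-3, -3, -1, -7]]^T, v_3 = [[3, 4, 1, 7]]^T. Check: (A - 2I) v_3 = [[0, 0, 0, 0]]^T = 0.

v_1 = [[2, 3, 1, 5]]^T, v_2 = [[-3, -3, -1, -7]]^T, v_3 = [[3, 4, 1, 7]]^T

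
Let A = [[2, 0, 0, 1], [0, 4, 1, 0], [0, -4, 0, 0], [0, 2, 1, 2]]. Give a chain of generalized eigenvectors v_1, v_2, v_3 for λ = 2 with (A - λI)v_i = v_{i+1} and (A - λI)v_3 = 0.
We seek v_1 ∈ ker((A - 2I)^3) \ ker((A - 2I)^2), then set v_{i+1} = (A - 2I) v_i.

One such chain is v_1 = [[1, -1, 3, 0]]^T, v_2 = [[0, 1, -2, 1]]^T, v_3 = [[1, 0, 0, 0]]^T. Check: (A - 2I) v_3 = [[0, 0, 0, 0]]^T = 0.

v_1 = [[1, -1, 3, 0]]^T, v_2 = [[0, 1, -2, 1]]^T, v_3 = [[1, 0, 0, 0]]^T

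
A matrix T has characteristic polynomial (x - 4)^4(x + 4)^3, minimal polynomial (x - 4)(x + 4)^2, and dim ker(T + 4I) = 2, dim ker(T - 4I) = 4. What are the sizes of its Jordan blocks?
Jordan blocks: (-4, 2), (-4, 1), (4, 1), (4, 1), (4, 1), (4, 1)

λ = -4: algebraic multiplicity 3 (exponent in χ_T), largest block size 2 (exponent in m_T), 2 blocks (geometric multiplicity). These force block sizes [2, 1].
λ = 4: algebraic multiplicity 4 (exponent in χ_T), largest block size 1 (exponent in m_T), 4 blocks (geometric multiplicity). These force block sizes [1, 1, 1, 1].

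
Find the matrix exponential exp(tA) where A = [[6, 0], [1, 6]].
e^{tA} = [[e^{6*t}, 0], [t*e^{6*t}, e^{6*t}]]

A has Jordan form J = [[6, 1], [0, 6]] with A = PJP^{-1}, so e^{tA} = P e^{tJ} P^{-1}.

For a Jordan block J_k(λ), e^{tJ_k(λ)} = e^{λt} · (I + tN + t^2 N^2/2! + ... + t^{k-1} N^{k-1}/(k-1)!) where N is the nilpotent superdiagonal part.

Assembling the blocks and conjugating back gives the entries of e^{tA} as shown above.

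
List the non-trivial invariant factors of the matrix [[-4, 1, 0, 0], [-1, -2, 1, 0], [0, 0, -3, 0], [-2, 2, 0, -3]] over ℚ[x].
The Jordan structure of A has elementary divisors (x + 3)^3, (x + 3). Arranging the block sizes at each eigenvalue in decreasing order and taking row products gives the invariant factors.

Invariant factors (smallest first, each dividing the next): x + 3, (x + 3)^3.

Check: the last factor (x + 3)^3 is the minimal polynomial, and the product (x + 3)^4 is the characteristic polynomial.

x + 3, (x + 3)^3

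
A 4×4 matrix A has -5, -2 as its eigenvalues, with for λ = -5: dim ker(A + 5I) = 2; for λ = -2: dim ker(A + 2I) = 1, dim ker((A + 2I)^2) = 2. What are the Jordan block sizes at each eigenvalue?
Jordan blocks: (-5, 1), (-5, 1), (-2, 2)

λ = -5: successive nullity increments [2] count blocks of size ≥ k; block sizes are [1, 1].
λ = -2: successive nullity increments [1, 1] count blocks of size ≥ k; block sizes are [2].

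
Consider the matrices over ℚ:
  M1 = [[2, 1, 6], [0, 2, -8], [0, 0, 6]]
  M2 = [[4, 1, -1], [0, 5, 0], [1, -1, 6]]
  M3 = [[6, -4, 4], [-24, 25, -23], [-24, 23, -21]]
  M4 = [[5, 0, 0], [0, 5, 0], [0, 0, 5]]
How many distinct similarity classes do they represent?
Characteristic polynomials: χ_{M1} = (x - 6)(x - 2)^2, χ_{M2} = (x - 5)^3, χ_{M3} = (x - 6)(x - 2)^2, χ_{M4} = (x - 5)^3.

{M1, M3}: invariant factors (x - 6)(x - 2)^2.

{M2}: invariant factors x - 5, (x - 5)^2.

{M4}: invariant factors x - 5, x - 5, x - 5.

Matrices are similar if and only if their invariant-factor lists agree; the partition into similarity classes is {M1, M3}, {M2}, {M4}.

3 classes: {M1, M3}, {M2}, {M4}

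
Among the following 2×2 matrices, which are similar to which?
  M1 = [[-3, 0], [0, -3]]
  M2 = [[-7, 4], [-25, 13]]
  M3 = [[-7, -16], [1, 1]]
Characteristic polynomials: χ_{M1} = (x + 3)^2, χ_{M2} = (x - 3)^2, χ_{M3} = (x + 3)^2.

{M1}: invariant factors x + 3, x + 3.

{M2}: invariant factors (x - 3)^2.

{M3}: invariant factors (x + 3)^2.

Matrices are similar if and only if their invariant-factor lists agree; the partition into similarity classes is {M1}, {M2}, {M3}.

3 classes: {M1}, {M2}, {M3}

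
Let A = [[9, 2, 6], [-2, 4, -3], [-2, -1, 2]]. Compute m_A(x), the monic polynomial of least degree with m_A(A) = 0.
The characteristic polynomial factors as (x - 5)^3. The minimal polynomial is ∏(x - λ)^{k_λ} where k_λ is the size of the largest Jordan block at λ.

For λ = 5: rank(A - 5I) = 1, and the largest Jordan block has size 2 (the smallest k with rank((A - 5I)^k) = rank((A - 5I)^(k+1))).

So m_A(x) = (x - 5)^2.

m_A(x) = (x - 5)^2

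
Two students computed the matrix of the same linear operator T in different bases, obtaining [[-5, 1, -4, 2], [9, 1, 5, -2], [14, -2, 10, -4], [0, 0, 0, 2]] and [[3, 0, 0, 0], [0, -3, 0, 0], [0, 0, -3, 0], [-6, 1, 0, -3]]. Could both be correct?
trace(A) = 8 but trace(B) = -6. The trace is a similarity invariant, so A and B are not similar.

No.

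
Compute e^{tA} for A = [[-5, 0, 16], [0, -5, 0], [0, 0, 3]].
A has Jordan form J = [[-5, 0, 0], [0, -5, 0], [0, 0, 3]] with A = PJP^{-1}, so e^{tA} = P e^{tJ} P^{-1}.

For a Jordan block J_k(λ), e^{tJ_k(λ)} = e^{λt} · (I + tN + t^2 N^2/2! + ... + t^{k-1} N^{k-1}/(k-1)!) where N is the nilpotent superdiagonal part.

Assembling the blocks and conjugating back gives the entries of e^{tA} as shown above.

e^{tA} = [[e^{-5*t}, 0, (2*e^{8*t} - 2)*e^{-5*t}], [0, e^{-5*t}, 0], [0, 0, e^{3*t}]]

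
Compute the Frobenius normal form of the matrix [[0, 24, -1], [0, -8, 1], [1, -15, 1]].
R = [[0, 0, 16], [1, 0, -8], [0, 1, -7]]

The invariant factors of A (the non-unit diagonal entries of the Smith normal form of xI - A over ℚ[x]) are (x - 1)(x + 4)^2, each dividing the next. The characteristic polynomial is their product, (x - 1)(x + 4)^2.

The rational canonical form is the block-diagonal matrix of companion matrices C(f_i):
R = [[0, 0, 16], [1, 0, -8], [0, 1, -7]].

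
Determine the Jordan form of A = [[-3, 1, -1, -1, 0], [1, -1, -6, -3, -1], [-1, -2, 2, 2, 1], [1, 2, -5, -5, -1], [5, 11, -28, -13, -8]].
The characteristic polynomial is det(xI - A) = (x + 3)^5, so the eigenvalues are -3 (algebraic multiplicity 5).

For λ = -3: rank(A + 3I) = 3, rank((A + 3I)^2) = 1, rank((A + 3I)^3) = 0. The eigenspace has dimension 5 - 3 = 2, so there are 2 Jordan blocks; the rank sequence gives block sizes [3, 2].

Assembling the blocks gives the Jordan form J above.

J = [[-3, 1, 0, 0, 0], [0, -3, 1, 0, 0], [0, 0, -3, 0, 0], [0, 0, 0, -3, 1], [0, 0, 0, 0, -3]]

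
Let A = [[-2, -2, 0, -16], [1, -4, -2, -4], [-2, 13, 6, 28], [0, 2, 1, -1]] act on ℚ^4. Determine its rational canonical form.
R = [[0, 0, 0, 16], [1, 0, 0, 36], [0, 1, 0, 20], [0, 0, 1, -1]]

The invariant factors of A (the non-unit diagonal entries of the Smith normal form of xI - A over ℚ[x]) are (x + 1)(x + 4)(x^2 - 4x - 4), each dividing the next. The characteristic polynomial is their product, (x + 1)(x + 4)(x^2 - 4x - 4).

The rational canonical form is the block-diagonal matrix of companion matrices C(f_i):
R = [[0, 0, 0, 16], [1, 0, 0, 36], [0, 1, 0, 20], [0, 0, 1, -1]].

Note the characteristic polynomial does not split into linear factors over ℚ, so A has no Jordan form over ℚ; the rational canonical form exists over any field.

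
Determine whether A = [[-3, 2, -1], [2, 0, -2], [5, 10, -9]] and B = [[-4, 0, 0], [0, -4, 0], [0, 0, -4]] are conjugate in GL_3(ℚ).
Both have characteristic polynomial (x + 4)^3, but the minimal polynomial of A is (x + 4)^2 while the minimal polynomial of B is x + 4. The minimal polynomial is a similarity invariant, so A and B are not similar.

No.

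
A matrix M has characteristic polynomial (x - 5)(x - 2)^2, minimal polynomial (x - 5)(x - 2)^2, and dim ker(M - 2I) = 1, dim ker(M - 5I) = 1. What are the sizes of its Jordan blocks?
Jordan blocks: (2, 2), (5, 1)

λ = 2: algebraic multiplicity 2 (exponent in χ_M), largest block size 2 (exponent in m_M), 1 block (geometric multiplicity). This forces block sizes [2].
λ = 5: algebraic multiplicity 1 (exponent in χ_M), largest block size 1 (exponent in m_M), 1 block (geometric multiplicity). This forces block sizes [1].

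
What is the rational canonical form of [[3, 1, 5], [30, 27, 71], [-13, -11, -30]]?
R = [[0, 0, -5], [1, 0, 3], [0, 1, 0]]

The invariant factors of A (the non-unit diagonal entries of the Smith normal form of xI - A over ℚ[x]) are x^3 - 3x + 5, each dividing the next. The characteristic polynomial is their product, x^3 - 3x + 5.

The rational canonical form is the block-diagonal matrix of companion matrices C(f_i):
R = [[0, 0, -5], [1, 0, 3], [0, 1, 0]].

Note the characteristic polynomial does not split into linear factors over ℚ, so A has no Jordan form over ℚ; the rational canonical form exists over any field.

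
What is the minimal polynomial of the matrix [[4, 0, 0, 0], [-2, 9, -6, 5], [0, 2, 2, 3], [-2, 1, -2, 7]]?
The characteristic polynomial factors as (x - 6)^3(x - 4). The minimal polynomial is ∏(x - λ)^{k_λ} where k_λ is the size of the largest Jordan block at λ.

For λ = 4: rank(A - 4I) = 3, and the largest Jordan block has size 1 (the smallest k with rank((A - 4I)^k) = rank((A - 4I)^(k+1))).
For λ = 6: rank(A - 6I) = 3, and the largest Jordan block has size 3 (the smallest k with rank((A - 6I)^k) = rank((A - 6I)^(k+1))).

So m_A(x) = (x - 6)^3(x - 4).

m_A(x) = (x - 6)^3(x - 4)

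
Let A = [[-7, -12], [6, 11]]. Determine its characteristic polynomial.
χ_A(x) = (x - 5)(x + 1)

xI - A = [[x + 7, 12], [-6, x - 11]].

Expanding det(xI - A) along the first row:
det(xI - A) = + (x + 7)·det([[x - 11]]) - (12)·det([[-6]]).

Evaluating gives χ_A(x) = x^2 - 4x - 5 = (x - 5)(x + 1).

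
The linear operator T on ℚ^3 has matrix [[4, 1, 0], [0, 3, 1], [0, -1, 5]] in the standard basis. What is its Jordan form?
The characteristic polynomial is det(xI - A) = (x - 4)^3, so the eigenvalues are 4 (algebraic multiplicity 3).

For λ = 4: rank(A - 4I) = 2, rank((A - 4I)^2) = 1, rank((A - 4I)^3) = 0. The eigenspace has dimension 3 - 2 = 1, so there is 1 Jordan block; the rank sequence gives block sizes [3].

Assembling the blocks gives the Jordan form J above.

J = [[4, 1, 0], [0, 4, 1], [0, 0, 4]]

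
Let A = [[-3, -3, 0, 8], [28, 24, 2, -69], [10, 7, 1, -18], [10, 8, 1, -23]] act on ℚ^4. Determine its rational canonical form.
R = [[0, 0, 0, 5], [1, 0, 0, 2], [0, 1, 0, -3], [0, 0, 1, -1]]

The invariant factors of A (the non-unit diagonal entries of the Smith normal form of xI - A over ℚ[x]) are (x + 1)(x^3 + 3x - 5), each dividing the next. The characteristic polynomial is their product, (x + 1)(x^3 + 3x - 5).

The rational canonical form is the block-diagonal matrix of companion matrices C(f_i):
R = [[0, 0, 0, 5], [1, 0, 0, 2], [0, 1, 0, -3], [0, 0, 1, -1]].

Note the characteristic polynomial does not split into linear factors over ℚ, so A has no Jordan form over ℚ; the rational canonical form exists over any field.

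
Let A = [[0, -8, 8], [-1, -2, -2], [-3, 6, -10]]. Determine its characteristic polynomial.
χ_A(x) = (x + 4)^3

xI - A = [[x, 8, -8], [1, x + 2, 2], [3, -6, x + 10]].

Expanding det(xI - A) along the first row:
det(xI - A) = + (x)·det([[x + 2, 2], [-6, x + 10]]) - (8)·det([[1, 2], [3, x + 10]]) + (-8)·det([[1, x + 2], [3, -6]]).

Evaluating gives χ_A(x) = x^3 + 12x^2 + 48x + 64 = (x + 4)^3.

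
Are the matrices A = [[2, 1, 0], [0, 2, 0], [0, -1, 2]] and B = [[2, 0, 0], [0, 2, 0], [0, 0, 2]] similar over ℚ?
No.

Both have characteristic polynomial (x - 2)^3, but the minimal polynomial of A is (x - 2)^2 while the minimal polynomial of B is x - 2. The minimal polynomial is a similarity invariant, so A and B are not similar.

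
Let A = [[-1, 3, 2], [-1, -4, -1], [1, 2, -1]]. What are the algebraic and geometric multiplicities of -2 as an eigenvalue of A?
algebraic multiplicity 3, geometric multiplicity 1

The characteristic polynomial is (x + 2)^3, so the factor x + 2 appears with exponent 3: the algebraic multiplicity is 3.

rank(A + 2I) = 2, so the eigenspace has dimension 3 - 2 = 1: the geometric multiplicity is 1.

Since 1 < 3, A is not diagonalizable.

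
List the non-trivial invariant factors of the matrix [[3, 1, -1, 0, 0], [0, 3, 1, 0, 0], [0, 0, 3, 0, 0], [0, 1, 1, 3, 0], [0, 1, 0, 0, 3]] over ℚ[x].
The Jordan structure of A has elementary divisors (x - 3)^3, (x - 3), (x - 3). Arranging the block sizes at each eigenvalue in decreasing order and taking row products gives the invariant factors.

Invariant factors (smallest first, each dividing the next): x - 3, x - 3, (x - 3)^3.

Check: the last factor (x - 3)^3 is the minimal polynomial, and the product (x - 3)^5 is the characteristic polynomial.

x - 3, x - 3, (x - 3)^3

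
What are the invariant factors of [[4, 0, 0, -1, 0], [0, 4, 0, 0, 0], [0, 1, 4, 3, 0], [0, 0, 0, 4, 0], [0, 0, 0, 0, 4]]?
The Jordan structure of A has elementary divisors (x - 4)^2, (x - 4)^2, (x - 4). Arranging the block sizes at each eigenvalue in decreasing order and taking row products gives the invariant factors.

Invariant factors (smallest first, each dividing the next): x - 4, (x - 4)^2, (x - 4)^2.

Check: the last factor (x - 4)^2 is the minimal polynomial, and the product (x - 4)^5 is the characteristic polynomial.

x - 4, (x - 4)^2, (x - 4)^2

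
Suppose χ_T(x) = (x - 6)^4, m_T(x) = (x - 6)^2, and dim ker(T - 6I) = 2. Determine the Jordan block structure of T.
λ = 6: algebraic multiplicity 4 (exponent in χ_T), largest block size 2 (exponent in m_T), 2 blocks (geometric multiplicity). These force block sizes [2, 2].

Jordan blocks: (6, 2), (6, 2)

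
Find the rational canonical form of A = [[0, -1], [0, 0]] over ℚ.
The invariant factors of A (the non-unit diagonal entries of the Smith normal form of xI - A over ℚ[x]) are x^2, each dividing the next. The characteristic polynomial is their product, x^2.

The rational canonical form is the block-diagonal matrix of companion matrices C(f_i):
R = [[0, 0], [1, 0]].

R = [[0, 0], [1, 0]]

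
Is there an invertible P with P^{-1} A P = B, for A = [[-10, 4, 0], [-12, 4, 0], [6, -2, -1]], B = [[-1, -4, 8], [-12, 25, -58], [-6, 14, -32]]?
No.

trace(A) = -7 but trace(B) = -8. The trace is a similarity invariant, so A and B are not similar.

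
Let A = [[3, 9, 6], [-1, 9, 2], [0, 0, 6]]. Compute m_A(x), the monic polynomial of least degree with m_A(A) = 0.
The characteristic polynomial factors as (x - 6)^3. The minimal polynomial is ∏(x - λ)^{k_λ} where k_λ is the size of the largest Jordan block at λ.

For λ = 6: rank(A - 6I) = 1, and the largest Jordan block has size 2 (the smallest k with rank((A - 6I)^k) = rank((A - 6I)^(k+1))).

So m_A(x) = (x - 6)^2.

m_A(x) = (x - 6)^2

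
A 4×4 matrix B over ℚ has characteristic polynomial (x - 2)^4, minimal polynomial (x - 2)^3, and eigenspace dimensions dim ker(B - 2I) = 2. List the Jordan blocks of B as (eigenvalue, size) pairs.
Jordan blocks: (2, 3), (2, 1)

λ = 2: algebraic multiplicity 4 (exponent in χ_B), largest block size 3 (exponent in m_B), 2 blocks (geometric multiplicity). These force block sizes [3, 1].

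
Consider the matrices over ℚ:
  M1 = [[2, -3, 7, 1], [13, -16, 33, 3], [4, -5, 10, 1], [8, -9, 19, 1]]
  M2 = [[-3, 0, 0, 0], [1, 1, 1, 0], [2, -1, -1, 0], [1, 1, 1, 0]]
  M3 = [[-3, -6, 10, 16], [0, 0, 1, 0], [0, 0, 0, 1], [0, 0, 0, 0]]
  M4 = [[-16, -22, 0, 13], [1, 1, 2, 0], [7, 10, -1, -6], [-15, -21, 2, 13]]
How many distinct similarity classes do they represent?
Characteristic polynomials: χ_{M1} = x^3(x + 3), χ_{M2} = x^3(x + 3), χ_{M3} = x^3(x + 3), χ_{M4} = x^3(x + 3).

{M1, M3, M4}: invariant factors x^3(x + 3).

{M2}: invariant factors x, x^2(x + 3).

Matrices are similar if and only if their invariant-factor lists agree; the partition into similarity classes is {M1, M3, M4}, {M2}.

2 classes: {M1, M3, M4}, {M2}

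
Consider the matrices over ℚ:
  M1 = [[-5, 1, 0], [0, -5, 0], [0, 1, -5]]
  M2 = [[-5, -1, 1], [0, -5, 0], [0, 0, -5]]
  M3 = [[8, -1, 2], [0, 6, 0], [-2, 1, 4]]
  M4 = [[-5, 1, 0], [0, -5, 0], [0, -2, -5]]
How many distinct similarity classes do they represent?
2 classes: {M1, M2, M4}, {M3}

Characteristic polynomials: χ_{M1} = (x + 5)^3, χ_{M2} = (x + 5)^3, χ_{M3} = (x - 6)^3, χ_{M4} = (x + 5)^3.

{M1, M2, M4}: invariant factors x + 5, (x + 5)^2.

{M3}: invariant factors x - 6, (x - 6)^2.

Matrices are similar if and only if their invariant-factor lists agree; the partition into similarity classes is {M1, M2, M4}, {M3}.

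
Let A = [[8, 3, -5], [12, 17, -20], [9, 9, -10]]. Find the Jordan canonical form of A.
The characteristic polynomial is det(xI - A) = (x - 5)^3, so the eigenvalues are 5 (algebraic multiplicity 3).

For λ = 5: rank(A - 5I) = 1, rank((A - 5I)^2) = 0. The eigenspace has dimension 3 - 1 = 2, so there are 2 Jordan blocks; the rank sequence gives block sizes [2, 1].

Assembling the blocks gives the Jordan form J above.

J = [[5, 1, 0], [0, 5, 0], [0, 0, 5]]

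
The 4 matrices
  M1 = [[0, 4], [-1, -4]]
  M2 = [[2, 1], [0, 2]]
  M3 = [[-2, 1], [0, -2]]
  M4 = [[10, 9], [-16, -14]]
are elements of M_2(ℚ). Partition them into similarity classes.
Characteristic polynomials: χ_{M1} = (x + 2)^2, χ_{M2} = (x - 2)^2, χ_{M3} = (x + 2)^2, χ_{M4} = (x + 2)^2.

{M1, M3, M4}: invariant factors (x + 2)^2.

{M2}: invariant factors (x - 2)^2.

Matrices are similar if and only if their invariant-factor lists agree; the partition into similarity classes is {M1, M3, M4}, {M2}.

2 classes: {M1, M3, M4}, {M2}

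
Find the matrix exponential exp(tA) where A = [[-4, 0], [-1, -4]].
A has Jordan form J = [[-4, 1], [0, -4]] with A = PJP^{-1}, so e^{tA} = P e^{tJ} P^{-1}.

For a Jordan block J_k(λ), e^{tJ_k(λ)} = e^{λt} · (I + tN + t^2 N^2/2! + ... + t^{k-1} N^{k-1}/(k-1)!) where N is the nilpotent superdiagonal part.

Assembling the blocks and conjugating back gives the entries of e^{tA} as shown above.

e^{tA} = [[e^{-4*t}, 0], [-t*e^{-4*t}, e^{-4*t}]]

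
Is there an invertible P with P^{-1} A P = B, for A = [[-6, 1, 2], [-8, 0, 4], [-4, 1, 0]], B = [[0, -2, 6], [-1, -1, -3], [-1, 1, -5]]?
Two matrices over a field are similar if and only if they have the same invariant factors.

Both A and B have characteristic polynomial (x + 2)^3 and minimal polynomial (x + 2)^2. Computing further, both have invariant factors x + 2, (x + 2)^2. Hence A and B are similar.

Yes.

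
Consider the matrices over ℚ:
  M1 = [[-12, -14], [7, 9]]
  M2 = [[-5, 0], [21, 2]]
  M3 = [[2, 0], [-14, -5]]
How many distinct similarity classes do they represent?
1 class: {M1, M2, M3}

Characteristic polynomials: χ_{M1} = (x - 2)(x + 5), χ_{M2} = (x - 2)(x + 5), χ_{M3} = (x - 2)(x + 5).

{M1, M2, M3}: invariant factors (x - 2)(x + 5).

Matrices are similar if and only if their invariant-factor lists agree; the partition into similarity classes is {M1, M2, M3}.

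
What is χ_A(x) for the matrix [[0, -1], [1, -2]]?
χ_A(x) = (x + 1)^2

xI - A = [[x, 1], [-1, x + 2]].

Expanding det(xI - A) along the first row:
det(xI - A) = + (x)·det([[x + 2]]) - (1)·det([[-1]]).

Evaluating gives χ_A(x) = x^2 + 2x + 1 = (x + 1)^2.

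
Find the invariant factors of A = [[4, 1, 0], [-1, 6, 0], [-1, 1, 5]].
x - 5, (x - 5)^2

The Jordan structure of A has elementary divisors (x - 5)^2, (x - 5). Arranging the block sizes at each eigenvalue in decreasing order and taking row products gives the invariant factors.

Invariant factors (smallest first, each dividing the next): x - 5, (x - 5)^2.

Check: the last factor (x - 5)^2 is the minimal polynomial, and the product (x - 5)^3 is the characteristic polynomial.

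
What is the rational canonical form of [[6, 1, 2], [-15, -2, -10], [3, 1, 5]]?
The invariant factors of A (the non-unit diagonal entries of the Smith normal form of xI - A over ℚ[x]) are x - 3, (x - 3)^2, each dividing the next. The characteristic polynomial is their product, (x - 3)^3.

The rational canonical form is the block-diagonal matrix of companion matrices C(f_i):
R = [[3, 0, 0], [0, 0, -9], [0, 1, 6]].

R = [[3, 0, 0], [0, 0, -9], [0, 1, 6]]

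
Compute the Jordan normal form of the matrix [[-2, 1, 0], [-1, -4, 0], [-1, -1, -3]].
The characteristic polynomial is det(xI - A) = (x + 3)^3, so the eigenvalues are -3 (algebraic multiplicity 3).

For λ = -3: rank(A + 3I) = 1, rank((A + 3I)^2) = 0. The eigenspace has dimension 3 - 1 = 2, so there are 2 Jordan blocks; the rank sequence gives block sizes [2, 1].

Assembling the blocks gives the Jordan form J above.

J = [[-3, 1, 0], [0, -3, 0], [0, 0, -3]]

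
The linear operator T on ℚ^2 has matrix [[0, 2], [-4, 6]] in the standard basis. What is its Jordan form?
The characteristic polynomial is det(xI - A) = (x - 4)(x - 2), so the eigenvalues are 2 (algebraic multiplicity 1), 4 (algebraic multiplicity 1).

For λ = 2: algebraic multiplicity 1 gives one 1×1 block.

For λ = 4: algebraic multiplicity 1 gives one 1×1 block.

Assembling the blocks gives the Jordan form J above.

J = [[2, 0], [0, 4]]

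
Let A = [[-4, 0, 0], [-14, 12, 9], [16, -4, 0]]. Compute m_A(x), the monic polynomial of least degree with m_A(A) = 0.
m_A(x) = (x - 6)^2(x + 4)

The characteristic polynomial factors as (x - 6)^2(x + 4). The minimal polynomial is ∏(x - λ)^{k_λ} where k_λ is the size of the largest Jordan block at λ.

For λ = -4: rank(A + 4I) = 2, and the largest Jordan block has size 1 (the smallest k with rank((A + 4I)^k) = rank((A + 4I)^(k+1))).
For λ = 6: rank(A - 6I) = 2, and the largest Jordan block has size 2 (the smallest k with rank((A - 6I)^k) = rank((A - 6I)^(k+1))).

So m_A(x) = (x - 6)^2(x + 4).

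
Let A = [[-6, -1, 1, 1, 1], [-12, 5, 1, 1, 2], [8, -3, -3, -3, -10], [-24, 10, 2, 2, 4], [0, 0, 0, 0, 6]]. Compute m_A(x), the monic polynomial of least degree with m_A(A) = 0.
The characteristic polynomial factors as x(x - 6)^2(x + 4)^2. The minimal polynomial is ∏(x - λ)^{k_λ} where k_λ is the size of the largest Jordan block at λ.

For λ = -4: rank(A + 4I) = 4, and the largest Jordan block has size 2 (the smallest k with rank((A + 4I)^k) = rank((A + 4I)^(k+1))).
For λ = 0: rank(A) = 4, and the largest Jordan block has size 1 (the smallest k with rank(A^k) = rank(A^(k+1))).
For λ = 6: rank(A - 6I) = 4, and the largest Jordan block has size 2 (the smallest k with rank((A - 6I)^k) = rank((A - 6I)^(k+1))).

So m_A(x) = x(x - 6)^2(x + 4)^2.

m_A(x) = x(x - 6)^2(x + 4)^2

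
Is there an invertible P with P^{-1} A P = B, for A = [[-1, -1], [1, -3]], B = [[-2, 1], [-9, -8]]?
trace(A) = -4 but trace(B) = -10. The trace is a similarity invariant, so A and B are not similar.

No.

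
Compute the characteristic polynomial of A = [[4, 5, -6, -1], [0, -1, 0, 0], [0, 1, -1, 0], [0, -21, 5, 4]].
xI - A = [[x - 4, -5, 6, 1], [0, x + 1, 0, 0], [0, -1, x + 1, 0], [0, 21, -5, x - 4]].

Expanding det(xI - A) along the first row:
det(xI - A) = + (x - 4)·det([[x + 1, 0, 0], [-1, x + 1, 0], [21, -5, x - 4]]) - (-5)·det([[0, 0, 0], [0, x + 1, 0], [0, -5, x - 4]]) + (6)·det([[0, x + 1, 0], [0, -1, 0], [0, 21, x - 4]]) - (1)·det([[0, x + 1, 0], [0, -1, x + 1], [0, 21, -5]]).

Evaluating gives χ_A(x) = x^4 - 6x^3 + x^2 + 24x + 16 = (x - 4)^2(x + 1)^2.

χ_A(x) = (x - 4)^2(x + 1)^2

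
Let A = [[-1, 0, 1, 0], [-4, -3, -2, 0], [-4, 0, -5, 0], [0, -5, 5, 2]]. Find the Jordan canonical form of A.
J = [[-3, 1, 0, 0], [0, -3, 0, 0], [0, 0, -3, 0], [0, 0, 0, 2]]

The characteristic polynomial is det(xI - A) = (x - 2)(x + 3)^3, so the eigenvalues are -3 (algebraic multiplicity 3), 2 (algebraic multiplicity 1).

For λ = -3: rank(A + 3I) = 2, rank((A + 3I)^2) = 1. The eigenspace has dimension 4 - 2 = 2, so there are 2 Jordan blocks; the rank sequence gives block sizes [2, 1].

For λ = 2: algebraic multiplicity 1 gives one 1×1 block.

Assembling the blocks gives the Jordan form J above.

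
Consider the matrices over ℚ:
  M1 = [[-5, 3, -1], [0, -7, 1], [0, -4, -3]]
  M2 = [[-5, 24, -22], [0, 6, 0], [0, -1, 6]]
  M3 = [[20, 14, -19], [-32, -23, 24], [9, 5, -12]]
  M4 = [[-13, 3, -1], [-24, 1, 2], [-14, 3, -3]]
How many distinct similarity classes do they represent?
2 classes: {M1, M3, M4}, {M2}

Characteristic polynomials: χ_{M1} = (x + 5)^3, χ_{M2} = (x - 6)^2(x + 5), χ_{M3} = (x + 5)^3, χ_{M4} = (x + 5)^3.

{M1, M3, M4}: invariant factors (x + 5)^3.

{M2}: invariant factors (x - 6)^2(x + 5).

Matrices are similar if and only if their invariant-factor lists agree; the partition into similarity classes is {M1, M3, M4}, {M2}.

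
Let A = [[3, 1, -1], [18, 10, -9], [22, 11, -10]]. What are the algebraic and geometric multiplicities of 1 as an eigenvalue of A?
algebraic multiplicity 3, geometric multiplicity 2

The characteristic polynomial is (x - 1)^3, so the factor x - 1 appears with exponent 3: the algebraic multiplicity is 3.

rank(A - I) = 1, so the eigenspace has dimension 3 - 1 = 2: the geometric multiplicity is 2.

Since 2 < 3, A is not diagonalizable.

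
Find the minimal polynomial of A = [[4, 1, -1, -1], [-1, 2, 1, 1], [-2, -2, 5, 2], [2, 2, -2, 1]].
The characteristic polynomial factors as (x - 3)^4. The minimal polynomial is ∏(x - λ)^{k_λ} where k_λ is the size of the largest Jordan block at λ.

For λ = 3: rank(A - 3I) = 1, and the largest Jordan block has size 2 (the smallest k with rank((A - 3I)^k) = rank((A - 3I)^(k+1))).

So m_A(x) = (x - 3)^2.

m_A(x) = (x - 3)^2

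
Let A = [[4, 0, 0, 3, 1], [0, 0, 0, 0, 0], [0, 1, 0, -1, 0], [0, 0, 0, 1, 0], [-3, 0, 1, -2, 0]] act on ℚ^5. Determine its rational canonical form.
The invariant factors of A (the non-unit diagonal entries of the Smith normal form of xI - A over ℚ[x]) are x - 1, x^2(x - 3)(x - 1), each dividing the next. The characteristic polynomial is their product, x^2(x - 3)(x - 1)^2.

The rational canonical form is the block-diagonal matrix of companion matrices C(f_i):
R = [[1, 0, 0, 0, 0], [0, 0, 0, 0, 0], [0, 1, 0, 0, 0], [0, 0, 1, 0, -3], [0, 0, 0, 1, 4]].

R = [[1, 0, 0, 0, 0], [0, 0, 0, 0, 0], [0, 1, 0, 0, 0], [0, 0, 1, 0, -3], [0, 0, 0, 1, 4]]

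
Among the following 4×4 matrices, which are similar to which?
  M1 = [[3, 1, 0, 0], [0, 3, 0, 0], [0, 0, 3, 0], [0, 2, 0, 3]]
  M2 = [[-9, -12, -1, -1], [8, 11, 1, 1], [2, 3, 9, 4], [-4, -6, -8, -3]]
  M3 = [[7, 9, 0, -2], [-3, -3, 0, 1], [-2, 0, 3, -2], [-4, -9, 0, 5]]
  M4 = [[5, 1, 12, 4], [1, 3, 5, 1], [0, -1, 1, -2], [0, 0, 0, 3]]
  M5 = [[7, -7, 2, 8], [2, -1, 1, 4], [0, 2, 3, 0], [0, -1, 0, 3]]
Characteristic polynomials: χ_{M1} = (x - 3)^4, χ_{M2} = (x - 5)(x - 2)^2(x + 1), χ_{M3} = (x - 3)^4, χ_{M4} = (x - 3)^4, χ_{M5} = (x - 3)^4.

{M1}: invariant factors x - 3, x - 3, (x - 3)^2.

{M2}: invariant factors (x - 5)(x - 2)^2(x + 1).

{M3, M4, M5}: invariant factors x - 3, (x - 3)^3.

Matrices are similar if and only if their invariant-factor lists agree; the partition into similarity classes is {M1}, {M2}, {M3, M4, M5}.

3 classes: {M1}, {M2}, {M3, M4, M5}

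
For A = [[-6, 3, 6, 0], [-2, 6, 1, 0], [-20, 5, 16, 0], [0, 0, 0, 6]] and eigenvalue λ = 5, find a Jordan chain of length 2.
We seek v_1 ∈ ker((A - 5I)^2) \ ker(A - 5I), then set v_{i+1} = (A - 5I) v_i.

One such chain is v_1 = [[0, 1, 0, 0]]^T, v_2 = [[3, 1, 5, 0]]^T. Check: (A - 5I) v_2 = [[0, 0, 0, 0]]^T = 0.

v_1 = [[0, 1, 0, 0]]^T, v_2 = [[3, 1, 5, 0]]^T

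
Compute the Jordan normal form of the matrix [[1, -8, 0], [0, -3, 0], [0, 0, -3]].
The characteristic polynomial is det(xI - A) = (x - 1)(x + 3)^2, so the eigenvalues are -3 (algebraic multiplicity 2), 1 (algebraic multiplicity 1).

For λ = -3: rank(A + 3I) = 1. The eigenspace has dimension 3 - 1 = 2, so there are 2 Jordan blocks; the rank sequence gives block sizes [1, 1].

For λ = 1: algebraic multiplicity 1 gives one 1×1 block.

Assembling the blocks gives the Jordan form J above.

J = [[-3, 0, 0], [0, -3, 0], [0, 0, 1]]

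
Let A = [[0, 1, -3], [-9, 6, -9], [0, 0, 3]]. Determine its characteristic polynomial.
χ_A(x) = (x - 3)^3

xI - A = [[x, -1, 3], [9, x - 6, 9], [0, 0, x - 3]].

Expanding det(xI - A) along the first row:
det(xI - A) = + (x)·det([[x - 6, 9], [0, x - 3]]) - (-1)·det([[9, 9], [0, x - 3]]) + (3)·det([[9, x - 6], [0, 0]]).

Evaluating gives χ_A(x) = x^3 - 9x^2 + 27x - 27 = (x - 3)^3.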